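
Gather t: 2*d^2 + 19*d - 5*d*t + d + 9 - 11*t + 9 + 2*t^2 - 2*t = 2*d^2 + 20*d + 2*t^2 + t*(-5*d - 13) + 18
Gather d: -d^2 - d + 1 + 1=-d^2 - d + 2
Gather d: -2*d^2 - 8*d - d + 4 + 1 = -2*d^2 - 9*d + 5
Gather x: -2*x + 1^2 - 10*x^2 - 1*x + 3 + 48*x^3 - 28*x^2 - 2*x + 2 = 48*x^3 - 38*x^2 - 5*x + 6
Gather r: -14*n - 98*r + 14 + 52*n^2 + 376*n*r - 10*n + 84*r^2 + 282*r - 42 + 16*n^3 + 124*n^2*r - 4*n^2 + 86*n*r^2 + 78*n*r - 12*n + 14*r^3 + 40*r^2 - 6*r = 16*n^3 + 48*n^2 - 36*n + 14*r^3 + r^2*(86*n + 124) + r*(124*n^2 + 454*n + 178) - 28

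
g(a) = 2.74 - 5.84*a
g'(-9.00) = -5.84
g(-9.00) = 55.30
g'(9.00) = -5.84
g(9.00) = -49.82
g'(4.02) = -5.84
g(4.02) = -20.74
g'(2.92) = -5.84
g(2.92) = -14.31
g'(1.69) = -5.84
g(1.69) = -7.13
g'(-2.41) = -5.84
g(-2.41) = 16.81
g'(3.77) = -5.84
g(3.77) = -19.28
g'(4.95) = -5.84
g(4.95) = -26.17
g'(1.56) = -5.84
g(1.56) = -6.37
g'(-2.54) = -5.84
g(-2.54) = 17.57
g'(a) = -5.84000000000000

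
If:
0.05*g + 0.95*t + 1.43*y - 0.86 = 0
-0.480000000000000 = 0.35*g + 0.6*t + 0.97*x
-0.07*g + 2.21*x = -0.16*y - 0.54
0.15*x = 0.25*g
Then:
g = -0.18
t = -0.20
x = -0.30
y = 0.74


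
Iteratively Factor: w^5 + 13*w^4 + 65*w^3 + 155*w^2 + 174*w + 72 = (w + 3)*(w^4 + 10*w^3 + 35*w^2 + 50*w + 24) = (w + 3)^2*(w^3 + 7*w^2 + 14*w + 8) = (w + 1)*(w + 3)^2*(w^2 + 6*w + 8) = (w + 1)*(w + 3)^2*(w + 4)*(w + 2)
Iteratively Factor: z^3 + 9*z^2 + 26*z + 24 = (z + 4)*(z^2 + 5*z + 6) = (z + 2)*(z + 4)*(z + 3)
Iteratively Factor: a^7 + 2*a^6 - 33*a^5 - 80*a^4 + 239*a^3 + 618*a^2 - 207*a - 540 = (a + 4)*(a^6 - 2*a^5 - 25*a^4 + 20*a^3 + 159*a^2 - 18*a - 135) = (a + 1)*(a + 4)*(a^5 - 3*a^4 - 22*a^3 + 42*a^2 + 117*a - 135) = (a - 5)*(a + 1)*(a + 4)*(a^4 + 2*a^3 - 12*a^2 - 18*a + 27) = (a - 5)*(a - 1)*(a + 1)*(a + 4)*(a^3 + 3*a^2 - 9*a - 27) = (a - 5)*(a - 3)*(a - 1)*(a + 1)*(a + 4)*(a^2 + 6*a + 9) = (a - 5)*(a - 3)*(a - 1)*(a + 1)*(a + 3)*(a + 4)*(a + 3)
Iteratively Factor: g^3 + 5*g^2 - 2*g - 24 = (g - 2)*(g^2 + 7*g + 12) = (g - 2)*(g + 3)*(g + 4)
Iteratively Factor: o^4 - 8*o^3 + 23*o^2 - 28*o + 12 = (o - 1)*(o^3 - 7*o^2 + 16*o - 12) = (o - 2)*(o - 1)*(o^2 - 5*o + 6) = (o - 2)^2*(o - 1)*(o - 3)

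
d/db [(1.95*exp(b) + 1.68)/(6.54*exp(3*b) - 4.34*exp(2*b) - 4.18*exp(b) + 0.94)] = (-25.506*exp(3*b) - 24.4986*exp(2*b) + 14.5824*exp(b) + 8.8554)*exp(b)/(42.7716*exp(6*b) - 56.7672*exp(5*b) - 35.8388*exp(4*b) + 48.5776*exp(3*b) + 9.3132*exp(2*b) - 7.8584*exp(b) + 0.8836)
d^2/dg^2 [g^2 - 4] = 2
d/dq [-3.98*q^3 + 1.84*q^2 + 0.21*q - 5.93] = -11.94*q^2 + 3.68*q + 0.21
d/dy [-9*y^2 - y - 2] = -18*y - 1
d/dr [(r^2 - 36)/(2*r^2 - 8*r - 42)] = (-2*r^2 + 15*r - 72)/(r^4 - 8*r^3 - 26*r^2 + 168*r + 441)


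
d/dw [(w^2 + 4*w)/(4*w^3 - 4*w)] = (-w^2 - 8*w - 1)/(4*(w^4 - 2*w^2 + 1))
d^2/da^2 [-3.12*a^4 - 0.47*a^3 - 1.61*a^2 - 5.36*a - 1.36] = -37.44*a^2 - 2.82*a - 3.22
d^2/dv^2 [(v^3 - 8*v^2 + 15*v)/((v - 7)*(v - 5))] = 56/(v^3 - 21*v^2 + 147*v - 343)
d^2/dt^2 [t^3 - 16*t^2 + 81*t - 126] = 6*t - 32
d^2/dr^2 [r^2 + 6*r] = 2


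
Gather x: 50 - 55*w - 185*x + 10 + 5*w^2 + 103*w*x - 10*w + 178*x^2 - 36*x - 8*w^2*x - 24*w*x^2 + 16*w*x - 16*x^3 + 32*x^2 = 5*w^2 - 65*w - 16*x^3 + x^2*(210 - 24*w) + x*(-8*w^2 + 119*w - 221) + 60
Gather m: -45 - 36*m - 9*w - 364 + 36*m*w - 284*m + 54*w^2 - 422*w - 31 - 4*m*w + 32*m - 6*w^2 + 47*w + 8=m*(32*w - 288) + 48*w^2 - 384*w - 432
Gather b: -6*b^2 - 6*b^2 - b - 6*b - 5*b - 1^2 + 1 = -12*b^2 - 12*b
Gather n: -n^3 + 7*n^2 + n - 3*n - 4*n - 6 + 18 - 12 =-n^3 + 7*n^2 - 6*n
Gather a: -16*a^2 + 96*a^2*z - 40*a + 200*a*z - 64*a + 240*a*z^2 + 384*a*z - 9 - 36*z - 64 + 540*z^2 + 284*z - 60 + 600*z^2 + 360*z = a^2*(96*z - 16) + a*(240*z^2 + 584*z - 104) + 1140*z^2 + 608*z - 133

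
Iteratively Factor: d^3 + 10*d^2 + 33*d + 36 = (d + 3)*(d^2 + 7*d + 12) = (d + 3)*(d + 4)*(d + 3)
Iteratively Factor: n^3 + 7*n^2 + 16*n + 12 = (n + 2)*(n^2 + 5*n + 6) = (n + 2)^2*(n + 3)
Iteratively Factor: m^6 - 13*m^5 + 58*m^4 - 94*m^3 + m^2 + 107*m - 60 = (m - 4)*(m^5 - 9*m^4 + 22*m^3 - 6*m^2 - 23*m + 15) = (m - 4)*(m + 1)*(m^4 - 10*m^3 + 32*m^2 - 38*m + 15) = (m - 5)*(m - 4)*(m + 1)*(m^3 - 5*m^2 + 7*m - 3) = (m - 5)*(m - 4)*(m - 3)*(m + 1)*(m^2 - 2*m + 1) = (m - 5)*(m - 4)*(m - 3)*(m - 1)*(m + 1)*(m - 1)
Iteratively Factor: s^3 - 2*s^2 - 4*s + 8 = (s + 2)*(s^2 - 4*s + 4) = (s - 2)*(s + 2)*(s - 2)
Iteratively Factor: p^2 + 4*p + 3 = (p + 3)*(p + 1)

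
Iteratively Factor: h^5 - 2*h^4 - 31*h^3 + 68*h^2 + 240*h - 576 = (h - 3)*(h^4 + h^3 - 28*h^2 - 16*h + 192) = (h - 3)^2*(h^3 + 4*h^2 - 16*h - 64) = (h - 4)*(h - 3)^2*(h^2 + 8*h + 16) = (h - 4)*(h - 3)^2*(h + 4)*(h + 4)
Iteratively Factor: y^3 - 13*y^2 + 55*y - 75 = (y - 3)*(y^2 - 10*y + 25) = (y - 5)*(y - 3)*(y - 5)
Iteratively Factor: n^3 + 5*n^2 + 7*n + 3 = (n + 3)*(n^2 + 2*n + 1) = (n + 1)*(n + 3)*(n + 1)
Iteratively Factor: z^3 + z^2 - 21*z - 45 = (z + 3)*(z^2 - 2*z - 15) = (z + 3)^2*(z - 5)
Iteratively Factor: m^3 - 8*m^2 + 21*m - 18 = (m - 3)*(m^2 - 5*m + 6) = (m - 3)^2*(m - 2)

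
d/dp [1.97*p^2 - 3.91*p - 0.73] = 3.94*p - 3.91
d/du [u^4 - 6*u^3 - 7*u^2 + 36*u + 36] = 4*u^3 - 18*u^2 - 14*u + 36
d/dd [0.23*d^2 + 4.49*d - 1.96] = 0.46*d + 4.49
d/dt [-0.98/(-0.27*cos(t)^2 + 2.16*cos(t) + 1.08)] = (0.5292*cos(t) - 2.1168)*sin(t)/(-0.27*cos(t)^2 + 2.16*cos(t) + 1.08)^2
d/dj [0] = 0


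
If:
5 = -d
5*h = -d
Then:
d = -5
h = 1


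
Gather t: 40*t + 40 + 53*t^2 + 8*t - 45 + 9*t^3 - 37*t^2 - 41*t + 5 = 9*t^3 + 16*t^2 + 7*t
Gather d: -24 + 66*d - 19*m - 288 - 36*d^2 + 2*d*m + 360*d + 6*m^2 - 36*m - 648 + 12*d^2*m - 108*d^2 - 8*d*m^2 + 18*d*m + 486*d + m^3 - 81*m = d^2*(12*m - 144) + d*(-8*m^2 + 20*m + 912) + m^3 + 6*m^2 - 136*m - 960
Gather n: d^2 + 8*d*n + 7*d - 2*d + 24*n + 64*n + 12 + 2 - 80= d^2 + 5*d + n*(8*d + 88) - 66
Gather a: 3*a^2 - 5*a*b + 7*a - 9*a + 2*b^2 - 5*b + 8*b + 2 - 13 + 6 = 3*a^2 + a*(-5*b - 2) + 2*b^2 + 3*b - 5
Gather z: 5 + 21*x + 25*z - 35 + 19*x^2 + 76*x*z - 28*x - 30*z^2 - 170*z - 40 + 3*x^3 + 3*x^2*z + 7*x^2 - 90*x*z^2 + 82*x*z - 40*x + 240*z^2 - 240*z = 3*x^3 + 26*x^2 - 47*x + z^2*(210 - 90*x) + z*(3*x^2 + 158*x - 385) - 70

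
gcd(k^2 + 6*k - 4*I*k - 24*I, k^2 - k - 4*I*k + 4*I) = k - 4*I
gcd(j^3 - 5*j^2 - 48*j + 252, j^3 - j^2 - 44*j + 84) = j^2 + j - 42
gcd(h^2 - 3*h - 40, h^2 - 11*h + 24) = h - 8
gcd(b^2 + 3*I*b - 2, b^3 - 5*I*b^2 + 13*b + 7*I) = b + I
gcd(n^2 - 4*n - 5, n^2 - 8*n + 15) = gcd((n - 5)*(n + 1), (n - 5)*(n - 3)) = n - 5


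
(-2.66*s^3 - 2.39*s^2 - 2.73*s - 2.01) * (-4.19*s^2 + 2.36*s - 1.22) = 11.1454*s^5 + 3.7365*s^4 + 9.0435*s^3 + 4.8949*s^2 - 1.413*s + 2.4522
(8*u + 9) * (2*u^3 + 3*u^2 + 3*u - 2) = 16*u^4 + 42*u^3 + 51*u^2 + 11*u - 18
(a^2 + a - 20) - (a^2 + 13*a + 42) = -12*a - 62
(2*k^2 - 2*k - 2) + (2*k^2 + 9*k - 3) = 4*k^2 + 7*k - 5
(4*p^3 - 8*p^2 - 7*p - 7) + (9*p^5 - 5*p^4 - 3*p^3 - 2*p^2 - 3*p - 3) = 9*p^5 - 5*p^4 + p^3 - 10*p^2 - 10*p - 10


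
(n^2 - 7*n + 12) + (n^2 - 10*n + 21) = 2*n^2 - 17*n + 33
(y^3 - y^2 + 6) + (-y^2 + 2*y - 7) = y^3 - 2*y^2 + 2*y - 1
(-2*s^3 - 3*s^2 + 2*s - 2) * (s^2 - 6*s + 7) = -2*s^5 + 9*s^4 + 6*s^3 - 35*s^2 + 26*s - 14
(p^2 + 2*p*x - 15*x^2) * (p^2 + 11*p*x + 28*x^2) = p^4 + 13*p^3*x + 35*p^2*x^2 - 109*p*x^3 - 420*x^4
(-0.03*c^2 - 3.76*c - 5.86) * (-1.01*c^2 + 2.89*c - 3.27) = 0.0303*c^4 + 3.7109*c^3 - 4.8497*c^2 - 4.6402*c + 19.1622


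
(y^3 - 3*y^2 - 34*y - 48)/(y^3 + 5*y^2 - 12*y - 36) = (y^2 - 5*y - 24)/(y^2 + 3*y - 18)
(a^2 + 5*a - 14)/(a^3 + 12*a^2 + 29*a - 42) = (a - 2)/(a^2 + 5*a - 6)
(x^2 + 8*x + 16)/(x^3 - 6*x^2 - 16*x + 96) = (x + 4)/(x^2 - 10*x + 24)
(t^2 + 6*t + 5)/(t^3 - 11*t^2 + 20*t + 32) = (t + 5)/(t^2 - 12*t + 32)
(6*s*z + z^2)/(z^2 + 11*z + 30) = z*(6*s + z)/(z^2 + 11*z + 30)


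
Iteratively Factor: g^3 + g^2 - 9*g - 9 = (g + 3)*(g^2 - 2*g - 3) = (g - 3)*(g + 3)*(g + 1)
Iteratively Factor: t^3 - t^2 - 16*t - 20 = (t + 2)*(t^2 - 3*t - 10) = (t + 2)^2*(t - 5)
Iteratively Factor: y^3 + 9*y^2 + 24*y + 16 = (y + 4)*(y^2 + 5*y + 4) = (y + 4)^2*(y + 1)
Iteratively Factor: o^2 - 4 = (o + 2)*(o - 2)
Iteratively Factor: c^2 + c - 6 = (c - 2)*(c + 3)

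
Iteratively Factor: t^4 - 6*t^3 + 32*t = (t)*(t^3 - 6*t^2 + 32) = t*(t + 2)*(t^2 - 8*t + 16) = t*(t - 4)*(t + 2)*(t - 4)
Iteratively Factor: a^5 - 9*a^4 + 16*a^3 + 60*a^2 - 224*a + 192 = (a - 2)*(a^4 - 7*a^3 + 2*a^2 + 64*a - 96) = (a - 4)*(a - 2)*(a^3 - 3*a^2 - 10*a + 24) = (a - 4)^2*(a - 2)*(a^2 + a - 6) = (a - 4)^2*(a - 2)*(a + 3)*(a - 2)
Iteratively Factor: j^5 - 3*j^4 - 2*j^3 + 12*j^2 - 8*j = (j - 2)*(j^4 - j^3 - 4*j^2 + 4*j) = (j - 2)*(j + 2)*(j^3 - 3*j^2 + 2*j) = j*(j - 2)*(j + 2)*(j^2 - 3*j + 2) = j*(j - 2)*(j - 1)*(j + 2)*(j - 2)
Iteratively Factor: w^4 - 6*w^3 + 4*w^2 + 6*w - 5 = (w + 1)*(w^3 - 7*w^2 + 11*w - 5) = (w - 1)*(w + 1)*(w^2 - 6*w + 5) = (w - 5)*(w - 1)*(w + 1)*(w - 1)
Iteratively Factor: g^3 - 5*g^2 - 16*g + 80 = (g - 5)*(g^2 - 16) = (g - 5)*(g - 4)*(g + 4)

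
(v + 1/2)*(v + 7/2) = v^2 + 4*v + 7/4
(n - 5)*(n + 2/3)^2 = n^3 - 11*n^2/3 - 56*n/9 - 20/9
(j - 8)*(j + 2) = j^2 - 6*j - 16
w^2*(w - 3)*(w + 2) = w^4 - w^3 - 6*w^2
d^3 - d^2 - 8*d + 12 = (d - 2)^2*(d + 3)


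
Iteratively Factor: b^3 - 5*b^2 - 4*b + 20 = (b - 5)*(b^2 - 4) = (b - 5)*(b + 2)*(b - 2)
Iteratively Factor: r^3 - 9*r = (r + 3)*(r^2 - 3*r) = r*(r + 3)*(r - 3)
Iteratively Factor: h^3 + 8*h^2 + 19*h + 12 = (h + 1)*(h^2 + 7*h + 12) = (h + 1)*(h + 3)*(h + 4)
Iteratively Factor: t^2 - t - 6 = (t + 2)*(t - 3)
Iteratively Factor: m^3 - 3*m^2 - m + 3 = (m - 1)*(m^2 - 2*m - 3) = (m - 1)*(m + 1)*(m - 3)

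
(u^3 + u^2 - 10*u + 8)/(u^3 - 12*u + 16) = (u - 1)/(u - 2)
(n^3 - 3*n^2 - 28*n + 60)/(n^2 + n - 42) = (n^2 + 3*n - 10)/(n + 7)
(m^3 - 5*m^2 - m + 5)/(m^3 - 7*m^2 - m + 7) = (m - 5)/(m - 7)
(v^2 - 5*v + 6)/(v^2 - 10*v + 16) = (v - 3)/(v - 8)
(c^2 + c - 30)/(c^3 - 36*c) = (c - 5)/(c*(c - 6))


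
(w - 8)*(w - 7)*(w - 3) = w^3 - 18*w^2 + 101*w - 168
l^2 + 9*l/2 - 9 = (l - 3/2)*(l + 6)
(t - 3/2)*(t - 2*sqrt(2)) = t^2 - 2*sqrt(2)*t - 3*t/2 + 3*sqrt(2)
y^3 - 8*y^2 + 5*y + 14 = (y - 7)*(y - 2)*(y + 1)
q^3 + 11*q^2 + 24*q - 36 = (q - 1)*(q + 6)^2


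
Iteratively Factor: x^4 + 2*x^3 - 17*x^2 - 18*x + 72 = (x + 3)*(x^3 - x^2 - 14*x + 24) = (x + 3)*(x + 4)*(x^2 - 5*x + 6) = (x - 3)*(x + 3)*(x + 4)*(x - 2)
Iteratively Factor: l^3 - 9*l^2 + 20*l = (l - 5)*(l^2 - 4*l) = l*(l - 5)*(l - 4)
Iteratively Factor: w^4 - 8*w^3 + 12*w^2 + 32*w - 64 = (w + 2)*(w^3 - 10*w^2 + 32*w - 32) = (w - 2)*(w + 2)*(w^2 - 8*w + 16) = (w - 4)*(w - 2)*(w + 2)*(w - 4)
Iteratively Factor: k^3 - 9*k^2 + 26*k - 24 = (k - 4)*(k^2 - 5*k + 6) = (k - 4)*(k - 3)*(k - 2)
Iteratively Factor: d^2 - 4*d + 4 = (d - 2)*(d - 2)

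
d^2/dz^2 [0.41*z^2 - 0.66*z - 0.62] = 0.820000000000000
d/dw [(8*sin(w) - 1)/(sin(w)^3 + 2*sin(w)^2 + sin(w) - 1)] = (-16*sin(w)^3 - 13*sin(w)^2 + 4*sin(w) - 7)*cos(w)/(sin(w)^3 + 2*sin(w)^2 + sin(w) - 1)^2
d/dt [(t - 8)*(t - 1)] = 2*t - 9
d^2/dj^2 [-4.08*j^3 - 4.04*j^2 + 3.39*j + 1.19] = -24.48*j - 8.08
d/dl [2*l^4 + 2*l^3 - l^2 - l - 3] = 8*l^3 + 6*l^2 - 2*l - 1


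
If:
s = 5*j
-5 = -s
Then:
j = 1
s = 5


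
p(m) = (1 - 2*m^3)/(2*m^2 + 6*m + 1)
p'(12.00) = -0.96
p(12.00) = -9.57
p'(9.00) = -0.94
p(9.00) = -6.71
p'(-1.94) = 10.09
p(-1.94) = -5.01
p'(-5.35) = 0.35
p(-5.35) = 11.75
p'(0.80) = -0.54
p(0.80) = -0.00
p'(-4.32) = 2.87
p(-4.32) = 13.08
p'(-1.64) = 5.12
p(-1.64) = -2.84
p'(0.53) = -0.61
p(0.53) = 0.15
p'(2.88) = -0.75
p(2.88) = -1.34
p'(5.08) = -0.87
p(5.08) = -3.14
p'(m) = -6*m^2/(2*m^2 + 6*m + 1) + (1 - 2*m^3)*(-4*m - 6)/(2*m^2 + 6*m + 1)^2 = 2*(-3*m^2*(2*m^2 + 6*m + 1) + (2*m + 3)*(2*m^3 - 1))/(2*m^2 + 6*m + 1)^2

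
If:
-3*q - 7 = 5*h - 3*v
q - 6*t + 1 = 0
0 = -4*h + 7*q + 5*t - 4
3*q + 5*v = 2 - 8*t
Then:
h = -2083/1847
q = -317/1847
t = 255/1847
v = 521/1847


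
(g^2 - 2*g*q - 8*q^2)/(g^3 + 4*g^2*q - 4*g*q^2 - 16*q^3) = (-g + 4*q)/(-g^2 - 2*g*q + 8*q^2)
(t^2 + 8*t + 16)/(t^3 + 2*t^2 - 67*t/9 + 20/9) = 9*(t + 4)/(9*t^2 - 18*t + 5)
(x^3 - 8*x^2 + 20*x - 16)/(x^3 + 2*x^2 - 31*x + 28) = (x^2 - 4*x + 4)/(x^2 + 6*x - 7)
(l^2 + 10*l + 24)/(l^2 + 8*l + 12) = (l + 4)/(l + 2)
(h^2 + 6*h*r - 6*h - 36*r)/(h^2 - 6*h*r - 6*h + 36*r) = (-h - 6*r)/(-h + 6*r)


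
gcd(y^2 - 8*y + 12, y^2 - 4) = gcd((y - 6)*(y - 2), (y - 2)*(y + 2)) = y - 2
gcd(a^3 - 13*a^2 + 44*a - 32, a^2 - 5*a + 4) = a^2 - 5*a + 4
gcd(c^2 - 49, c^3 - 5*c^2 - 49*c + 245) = c^2 - 49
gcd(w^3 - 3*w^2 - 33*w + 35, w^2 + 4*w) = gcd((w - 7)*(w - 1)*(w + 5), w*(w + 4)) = 1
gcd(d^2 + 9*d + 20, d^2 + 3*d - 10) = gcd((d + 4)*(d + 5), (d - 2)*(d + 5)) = d + 5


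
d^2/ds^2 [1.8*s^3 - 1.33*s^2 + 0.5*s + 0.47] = 10.8*s - 2.66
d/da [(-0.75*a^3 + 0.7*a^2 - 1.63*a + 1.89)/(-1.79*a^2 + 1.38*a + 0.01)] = (1.3425*a^4 - 2.07*a^3 - 1.9742*a^2 + 6.7802*a - 2.6245)/(3.2041*a^4 - 4.9404*a^3 + 1.8686*a^2 + 0.0276*a + 0.0001)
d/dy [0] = 0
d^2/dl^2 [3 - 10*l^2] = -20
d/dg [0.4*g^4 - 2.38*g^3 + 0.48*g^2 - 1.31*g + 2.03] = 1.6*g^3 - 7.14*g^2 + 0.96*g - 1.31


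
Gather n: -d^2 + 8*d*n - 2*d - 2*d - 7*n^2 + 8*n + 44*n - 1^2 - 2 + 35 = -d^2 - 4*d - 7*n^2 + n*(8*d + 52) + 32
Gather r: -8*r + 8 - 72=-8*r - 64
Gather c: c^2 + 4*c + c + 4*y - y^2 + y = c^2 + 5*c - y^2 + 5*y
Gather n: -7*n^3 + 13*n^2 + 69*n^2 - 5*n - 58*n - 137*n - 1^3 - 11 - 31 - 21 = -7*n^3 + 82*n^2 - 200*n - 64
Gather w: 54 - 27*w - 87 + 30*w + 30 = 3*w - 3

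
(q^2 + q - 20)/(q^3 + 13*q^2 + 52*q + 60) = (q - 4)/(q^2 + 8*q + 12)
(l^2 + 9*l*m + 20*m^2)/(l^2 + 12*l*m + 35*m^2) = (l + 4*m)/(l + 7*m)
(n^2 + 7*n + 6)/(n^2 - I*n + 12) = (n^2 + 7*n + 6)/(n^2 - I*n + 12)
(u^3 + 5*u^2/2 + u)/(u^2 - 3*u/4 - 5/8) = 4*u*(u + 2)/(4*u - 5)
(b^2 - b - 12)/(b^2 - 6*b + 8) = (b + 3)/(b - 2)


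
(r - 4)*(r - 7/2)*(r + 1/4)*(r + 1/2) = r^4 - 27*r^3/4 + 17*r^2/2 + 153*r/16 + 7/4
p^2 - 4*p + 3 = (p - 3)*(p - 1)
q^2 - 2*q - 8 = (q - 4)*(q + 2)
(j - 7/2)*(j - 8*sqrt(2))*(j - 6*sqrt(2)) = j^3 - 14*sqrt(2)*j^2 - 7*j^2/2 + 49*sqrt(2)*j + 96*j - 336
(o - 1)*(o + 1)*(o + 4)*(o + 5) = o^4 + 9*o^3 + 19*o^2 - 9*o - 20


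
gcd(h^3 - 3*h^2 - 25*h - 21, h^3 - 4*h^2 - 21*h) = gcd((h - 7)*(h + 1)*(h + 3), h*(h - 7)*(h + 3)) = h^2 - 4*h - 21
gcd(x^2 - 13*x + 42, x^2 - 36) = x - 6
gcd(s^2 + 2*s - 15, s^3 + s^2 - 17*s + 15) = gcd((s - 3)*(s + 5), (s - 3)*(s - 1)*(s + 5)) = s^2 + 2*s - 15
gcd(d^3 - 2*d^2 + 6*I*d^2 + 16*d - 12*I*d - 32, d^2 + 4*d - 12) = d - 2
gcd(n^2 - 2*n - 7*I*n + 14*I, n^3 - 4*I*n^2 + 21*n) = n - 7*I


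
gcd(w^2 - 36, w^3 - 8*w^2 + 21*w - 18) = 1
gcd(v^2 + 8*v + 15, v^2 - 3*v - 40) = v + 5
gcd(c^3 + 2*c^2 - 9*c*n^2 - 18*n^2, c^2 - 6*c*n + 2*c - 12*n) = c + 2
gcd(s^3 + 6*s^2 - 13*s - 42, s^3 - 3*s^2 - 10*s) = s + 2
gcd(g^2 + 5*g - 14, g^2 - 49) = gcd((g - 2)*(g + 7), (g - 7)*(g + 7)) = g + 7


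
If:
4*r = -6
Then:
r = -3/2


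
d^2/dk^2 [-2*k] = 0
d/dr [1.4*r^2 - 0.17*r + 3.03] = 2.8*r - 0.17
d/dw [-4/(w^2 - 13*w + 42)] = 4*(2*w - 13)/(w^2 - 13*w + 42)^2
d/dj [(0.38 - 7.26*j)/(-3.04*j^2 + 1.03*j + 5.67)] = (-22.0704*j^2 + 2.3104*j - 41.5556)/(9.2416*j^4 - 6.2624*j^3 - 33.4127*j^2 + 11.6802*j + 32.1489)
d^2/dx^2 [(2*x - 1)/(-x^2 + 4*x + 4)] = 2*(4*(x - 2)^2*(2*x - 1) + 3*(2*x - 3)*(-x^2 + 4*x + 4))/(-x^2 + 4*x + 4)^3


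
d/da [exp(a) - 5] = exp(a)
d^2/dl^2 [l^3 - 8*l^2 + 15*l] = 6*l - 16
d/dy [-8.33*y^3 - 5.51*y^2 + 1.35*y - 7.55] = -24.99*y^2 - 11.02*y + 1.35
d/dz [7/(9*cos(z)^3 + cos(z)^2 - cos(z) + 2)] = 7*(27*cos(z)^2 + 2*cos(z) - 1)*sin(z)/(9*cos(z)^3 + cos(z)^2 - cos(z) + 2)^2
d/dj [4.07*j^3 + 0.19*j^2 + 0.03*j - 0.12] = 12.21*j^2 + 0.38*j + 0.03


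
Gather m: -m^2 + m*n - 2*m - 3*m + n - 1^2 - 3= -m^2 + m*(n - 5) + n - 4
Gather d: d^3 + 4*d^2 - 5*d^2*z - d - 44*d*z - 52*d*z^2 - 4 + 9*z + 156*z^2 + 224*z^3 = d^3 + d^2*(4 - 5*z) + d*(-52*z^2 - 44*z - 1) + 224*z^3 + 156*z^2 + 9*z - 4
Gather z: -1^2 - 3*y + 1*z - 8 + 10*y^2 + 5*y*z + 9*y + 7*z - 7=10*y^2 + 6*y + z*(5*y + 8) - 16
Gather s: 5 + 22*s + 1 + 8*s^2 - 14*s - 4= 8*s^2 + 8*s + 2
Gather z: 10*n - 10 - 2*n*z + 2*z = 10*n + z*(2 - 2*n) - 10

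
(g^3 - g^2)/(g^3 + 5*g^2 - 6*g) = g/(g + 6)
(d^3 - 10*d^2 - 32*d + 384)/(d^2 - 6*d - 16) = (d^2 - 2*d - 48)/(d + 2)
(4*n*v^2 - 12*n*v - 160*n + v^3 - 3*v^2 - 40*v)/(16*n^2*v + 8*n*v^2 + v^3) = (v^2 - 3*v - 40)/(v*(4*n + v))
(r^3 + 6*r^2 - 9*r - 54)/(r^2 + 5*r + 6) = (r^2 + 3*r - 18)/(r + 2)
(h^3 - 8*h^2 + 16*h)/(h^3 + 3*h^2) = (h^2 - 8*h + 16)/(h*(h + 3))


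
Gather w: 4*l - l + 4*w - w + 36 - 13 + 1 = 3*l + 3*w + 24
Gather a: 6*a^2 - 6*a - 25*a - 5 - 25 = 6*a^2 - 31*a - 30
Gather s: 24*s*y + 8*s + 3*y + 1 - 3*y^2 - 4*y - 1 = s*(24*y + 8) - 3*y^2 - y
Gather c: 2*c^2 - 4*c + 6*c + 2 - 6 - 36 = 2*c^2 + 2*c - 40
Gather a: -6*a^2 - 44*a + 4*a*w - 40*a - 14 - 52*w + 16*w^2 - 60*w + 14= -6*a^2 + a*(4*w - 84) + 16*w^2 - 112*w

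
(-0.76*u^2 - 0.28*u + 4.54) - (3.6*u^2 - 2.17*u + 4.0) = -4.36*u^2 + 1.89*u + 0.54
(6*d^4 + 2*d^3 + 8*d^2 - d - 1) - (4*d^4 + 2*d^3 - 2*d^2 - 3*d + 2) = 2*d^4 + 10*d^2 + 2*d - 3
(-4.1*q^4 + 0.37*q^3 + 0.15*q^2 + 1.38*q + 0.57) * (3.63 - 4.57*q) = 18.737*q^5 - 16.5739*q^4 + 0.6576*q^3 - 5.7621*q^2 + 2.4045*q + 2.0691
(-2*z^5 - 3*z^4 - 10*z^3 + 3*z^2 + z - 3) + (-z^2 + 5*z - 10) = -2*z^5 - 3*z^4 - 10*z^3 + 2*z^2 + 6*z - 13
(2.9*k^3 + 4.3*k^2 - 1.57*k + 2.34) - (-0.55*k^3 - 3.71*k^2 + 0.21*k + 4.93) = 3.45*k^3 + 8.01*k^2 - 1.78*k - 2.59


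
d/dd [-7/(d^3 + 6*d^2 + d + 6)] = 7*(3*d^2 + 12*d + 1)/(d^3 + 6*d^2 + d + 6)^2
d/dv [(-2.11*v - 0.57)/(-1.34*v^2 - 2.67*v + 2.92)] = (2.8274*v^2 + 5.6337*v - (2.11*v + 0.57)*(2.68*v + 2.67) - 6.1612)/(1.34*v^2 + 2.67*v - 2.92)^2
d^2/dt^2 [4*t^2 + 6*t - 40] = 8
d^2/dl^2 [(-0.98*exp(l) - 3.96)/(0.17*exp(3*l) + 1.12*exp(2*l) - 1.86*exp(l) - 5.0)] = (-0.113288*exp(6*l) - 1.589772*exp(5*l) - 10.76264*exp(4*l) - 30.235928*exp(3*l) - 38.473584*exp(2*l) - 93.290016*exp(l) + 12.328)*exp(l)/(0.004913*exp(9*l) + 0.097104*exp(8*l) + 0.478482*exp(7*l) - 1.153436*exp(6*l) - 10.947156*exp(5*l) + 2.294256*exp(4*l) + 68.811144*exp(3*l) + 32.106*exp(2*l) - 139.5*exp(l) - 125.0)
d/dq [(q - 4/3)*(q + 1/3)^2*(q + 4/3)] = 4*q^3 + 2*q^2 - 10*q/3 - 32/27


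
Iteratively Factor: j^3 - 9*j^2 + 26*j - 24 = (j - 4)*(j^2 - 5*j + 6) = (j - 4)*(j - 3)*(j - 2)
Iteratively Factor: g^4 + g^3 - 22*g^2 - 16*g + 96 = (g - 2)*(g^3 + 3*g^2 - 16*g - 48) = (g - 2)*(g + 3)*(g^2 - 16) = (g - 4)*(g - 2)*(g + 3)*(g + 4)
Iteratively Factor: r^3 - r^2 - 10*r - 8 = (r + 2)*(r^2 - 3*r - 4) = (r + 1)*(r + 2)*(r - 4)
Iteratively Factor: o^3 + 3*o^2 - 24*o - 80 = (o - 5)*(o^2 + 8*o + 16) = (o - 5)*(o + 4)*(o + 4)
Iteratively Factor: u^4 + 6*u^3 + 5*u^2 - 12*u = (u + 3)*(u^3 + 3*u^2 - 4*u) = (u + 3)*(u + 4)*(u^2 - u) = u*(u + 3)*(u + 4)*(u - 1)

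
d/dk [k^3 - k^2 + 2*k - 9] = 3*k^2 - 2*k + 2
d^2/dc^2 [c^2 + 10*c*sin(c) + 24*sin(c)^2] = -10*c*sin(c) - 96*sin(c)^2 + 20*cos(c) + 50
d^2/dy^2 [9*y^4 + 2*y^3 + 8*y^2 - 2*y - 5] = 108*y^2 + 12*y + 16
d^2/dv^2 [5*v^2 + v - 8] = 10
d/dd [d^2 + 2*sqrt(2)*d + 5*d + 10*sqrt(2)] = 2*d + 2*sqrt(2) + 5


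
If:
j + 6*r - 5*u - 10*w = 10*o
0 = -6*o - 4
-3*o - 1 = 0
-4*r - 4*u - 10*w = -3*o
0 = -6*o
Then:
No Solution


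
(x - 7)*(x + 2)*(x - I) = x^3 - 5*x^2 - I*x^2 - 14*x + 5*I*x + 14*I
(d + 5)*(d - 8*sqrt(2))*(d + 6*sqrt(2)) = d^3 - 2*sqrt(2)*d^2 + 5*d^2 - 96*d - 10*sqrt(2)*d - 480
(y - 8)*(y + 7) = y^2 - y - 56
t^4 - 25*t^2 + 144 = (t - 4)*(t - 3)*(t + 3)*(t + 4)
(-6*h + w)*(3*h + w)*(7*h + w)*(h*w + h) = -126*h^4*w - 126*h^4 - 39*h^3*w^2 - 39*h^3*w + 4*h^2*w^3 + 4*h^2*w^2 + h*w^4 + h*w^3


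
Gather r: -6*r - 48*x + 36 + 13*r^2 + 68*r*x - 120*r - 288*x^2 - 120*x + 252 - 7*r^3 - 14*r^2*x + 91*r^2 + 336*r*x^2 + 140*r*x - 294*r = -7*r^3 + r^2*(104 - 14*x) + r*(336*x^2 + 208*x - 420) - 288*x^2 - 168*x + 288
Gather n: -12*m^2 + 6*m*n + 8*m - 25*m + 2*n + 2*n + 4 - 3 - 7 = -12*m^2 - 17*m + n*(6*m + 4) - 6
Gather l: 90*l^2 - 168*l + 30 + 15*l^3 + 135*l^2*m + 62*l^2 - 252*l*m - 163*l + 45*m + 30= 15*l^3 + l^2*(135*m + 152) + l*(-252*m - 331) + 45*m + 60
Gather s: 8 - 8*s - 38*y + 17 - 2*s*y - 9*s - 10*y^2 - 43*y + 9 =s*(-2*y - 17) - 10*y^2 - 81*y + 34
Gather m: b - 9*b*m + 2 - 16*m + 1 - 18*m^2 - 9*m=b - 18*m^2 + m*(-9*b - 25) + 3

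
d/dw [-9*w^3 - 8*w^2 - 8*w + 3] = -27*w^2 - 16*w - 8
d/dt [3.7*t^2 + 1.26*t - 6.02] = 7.4*t + 1.26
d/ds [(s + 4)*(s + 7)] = 2*s + 11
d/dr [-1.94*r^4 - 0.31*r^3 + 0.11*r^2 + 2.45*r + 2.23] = -7.76*r^3 - 0.93*r^2 + 0.22*r + 2.45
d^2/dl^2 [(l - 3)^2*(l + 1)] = 6*l - 10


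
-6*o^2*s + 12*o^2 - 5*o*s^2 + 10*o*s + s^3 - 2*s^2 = (-6*o + s)*(o + s)*(s - 2)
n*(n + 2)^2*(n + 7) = n^4 + 11*n^3 + 32*n^2 + 28*n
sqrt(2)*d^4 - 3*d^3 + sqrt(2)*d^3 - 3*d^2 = d^2*(d - 3*sqrt(2)/2)*(sqrt(2)*d + sqrt(2))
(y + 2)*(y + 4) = y^2 + 6*y + 8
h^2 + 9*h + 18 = (h + 3)*(h + 6)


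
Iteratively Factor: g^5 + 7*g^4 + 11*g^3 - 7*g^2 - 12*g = (g + 4)*(g^4 + 3*g^3 - g^2 - 3*g) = g*(g + 4)*(g^3 + 3*g^2 - g - 3) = g*(g + 3)*(g + 4)*(g^2 - 1) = g*(g - 1)*(g + 3)*(g + 4)*(g + 1)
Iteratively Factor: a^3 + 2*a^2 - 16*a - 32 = (a + 4)*(a^2 - 2*a - 8) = (a - 4)*(a + 4)*(a + 2)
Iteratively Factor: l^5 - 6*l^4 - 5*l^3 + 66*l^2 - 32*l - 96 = (l + 3)*(l^4 - 9*l^3 + 22*l^2 - 32) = (l - 2)*(l + 3)*(l^3 - 7*l^2 + 8*l + 16) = (l - 4)*(l - 2)*(l + 3)*(l^2 - 3*l - 4) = (l - 4)^2*(l - 2)*(l + 3)*(l + 1)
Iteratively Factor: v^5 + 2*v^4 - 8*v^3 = (v)*(v^4 + 2*v^3 - 8*v^2) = v^2*(v^3 + 2*v^2 - 8*v) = v^2*(v - 2)*(v^2 + 4*v) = v^3*(v - 2)*(v + 4)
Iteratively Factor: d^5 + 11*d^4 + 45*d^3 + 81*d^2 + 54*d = (d)*(d^4 + 11*d^3 + 45*d^2 + 81*d + 54) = d*(d + 3)*(d^3 + 8*d^2 + 21*d + 18) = d*(d + 3)^2*(d^2 + 5*d + 6) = d*(d + 3)^3*(d + 2)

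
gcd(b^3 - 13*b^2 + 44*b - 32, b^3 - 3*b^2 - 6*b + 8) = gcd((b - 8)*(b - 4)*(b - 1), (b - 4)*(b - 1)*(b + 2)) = b^2 - 5*b + 4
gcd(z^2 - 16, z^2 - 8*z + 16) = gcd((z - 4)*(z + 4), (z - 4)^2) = z - 4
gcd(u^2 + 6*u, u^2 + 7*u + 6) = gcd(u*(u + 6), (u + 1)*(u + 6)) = u + 6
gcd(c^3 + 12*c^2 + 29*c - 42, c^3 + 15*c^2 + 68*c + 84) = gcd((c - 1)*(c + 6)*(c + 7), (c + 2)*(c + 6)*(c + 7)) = c^2 + 13*c + 42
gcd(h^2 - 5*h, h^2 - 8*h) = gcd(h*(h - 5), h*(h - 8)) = h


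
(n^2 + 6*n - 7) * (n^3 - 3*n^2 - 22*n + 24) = n^5 + 3*n^4 - 47*n^3 - 87*n^2 + 298*n - 168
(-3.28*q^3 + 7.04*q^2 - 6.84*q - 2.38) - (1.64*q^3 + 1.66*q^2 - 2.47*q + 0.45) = -4.92*q^3 + 5.38*q^2 - 4.37*q - 2.83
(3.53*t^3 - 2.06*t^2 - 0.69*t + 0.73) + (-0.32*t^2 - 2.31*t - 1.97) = 3.53*t^3 - 2.38*t^2 - 3.0*t - 1.24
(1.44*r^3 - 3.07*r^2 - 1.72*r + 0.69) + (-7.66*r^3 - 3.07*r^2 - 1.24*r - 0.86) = -6.22*r^3 - 6.14*r^2 - 2.96*r - 0.17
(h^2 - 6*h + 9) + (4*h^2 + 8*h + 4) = 5*h^2 + 2*h + 13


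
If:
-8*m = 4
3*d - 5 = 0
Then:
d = 5/3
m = -1/2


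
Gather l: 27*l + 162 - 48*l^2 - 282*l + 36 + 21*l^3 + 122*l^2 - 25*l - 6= 21*l^3 + 74*l^2 - 280*l + 192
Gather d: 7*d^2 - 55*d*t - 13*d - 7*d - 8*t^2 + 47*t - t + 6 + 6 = 7*d^2 + d*(-55*t - 20) - 8*t^2 + 46*t + 12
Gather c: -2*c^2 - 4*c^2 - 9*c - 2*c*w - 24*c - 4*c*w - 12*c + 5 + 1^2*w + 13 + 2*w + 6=-6*c^2 + c*(-6*w - 45) + 3*w + 24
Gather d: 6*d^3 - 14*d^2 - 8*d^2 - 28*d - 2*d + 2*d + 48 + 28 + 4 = 6*d^3 - 22*d^2 - 28*d + 80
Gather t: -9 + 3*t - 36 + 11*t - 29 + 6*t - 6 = 20*t - 80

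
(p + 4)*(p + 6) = p^2 + 10*p + 24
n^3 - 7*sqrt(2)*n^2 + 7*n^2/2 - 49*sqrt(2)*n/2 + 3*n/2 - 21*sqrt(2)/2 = (n + 1/2)*(n + 3)*(n - 7*sqrt(2))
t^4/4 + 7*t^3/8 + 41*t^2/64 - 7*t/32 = t*(t/4 + 1/2)*(t - 1/4)*(t + 7/4)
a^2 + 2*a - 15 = (a - 3)*(a + 5)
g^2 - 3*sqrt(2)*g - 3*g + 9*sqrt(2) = (g - 3)*(g - 3*sqrt(2))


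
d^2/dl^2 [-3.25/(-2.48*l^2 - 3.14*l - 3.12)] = (-39.9776*l^2 - 50.6168*l + 3.25*(4.96*l + 3.14)*(9.92*l + 6.28) - 50.2944)/(2.48*l^2 + 3.14*l + 3.12)^3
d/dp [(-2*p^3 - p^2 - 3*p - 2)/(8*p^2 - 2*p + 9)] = (-16*p^4 + 8*p^3 - 28*p^2 + 14*p - 31)/(64*p^4 - 32*p^3 + 148*p^2 - 36*p + 81)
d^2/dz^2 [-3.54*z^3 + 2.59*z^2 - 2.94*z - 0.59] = 5.18 - 21.24*z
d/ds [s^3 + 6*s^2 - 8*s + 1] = 3*s^2 + 12*s - 8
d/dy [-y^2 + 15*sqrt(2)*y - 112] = -2*y + 15*sqrt(2)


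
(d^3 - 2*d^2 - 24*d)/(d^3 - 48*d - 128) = d*(d - 6)/(d^2 - 4*d - 32)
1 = 1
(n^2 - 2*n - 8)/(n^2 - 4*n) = (n + 2)/n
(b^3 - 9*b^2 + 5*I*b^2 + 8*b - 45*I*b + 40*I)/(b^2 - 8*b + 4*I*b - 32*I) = (b^2 + b*(-1 + 5*I) - 5*I)/(b + 4*I)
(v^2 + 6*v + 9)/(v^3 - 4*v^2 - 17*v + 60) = (v^2 + 6*v + 9)/(v^3 - 4*v^2 - 17*v + 60)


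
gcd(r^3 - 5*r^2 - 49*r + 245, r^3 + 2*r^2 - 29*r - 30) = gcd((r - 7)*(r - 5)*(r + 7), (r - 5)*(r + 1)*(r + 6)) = r - 5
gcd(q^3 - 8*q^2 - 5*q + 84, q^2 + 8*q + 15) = q + 3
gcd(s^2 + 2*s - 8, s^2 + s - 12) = s + 4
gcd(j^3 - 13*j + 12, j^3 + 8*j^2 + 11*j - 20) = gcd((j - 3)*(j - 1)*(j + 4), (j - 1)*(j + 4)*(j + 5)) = j^2 + 3*j - 4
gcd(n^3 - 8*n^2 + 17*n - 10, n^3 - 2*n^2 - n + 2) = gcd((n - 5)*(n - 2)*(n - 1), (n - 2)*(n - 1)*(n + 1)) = n^2 - 3*n + 2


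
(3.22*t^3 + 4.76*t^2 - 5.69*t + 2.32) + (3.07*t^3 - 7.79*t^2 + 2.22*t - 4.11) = 6.29*t^3 - 3.03*t^2 - 3.47*t - 1.79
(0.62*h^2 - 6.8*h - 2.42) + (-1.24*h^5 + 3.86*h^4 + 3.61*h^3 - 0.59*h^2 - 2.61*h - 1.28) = -1.24*h^5 + 3.86*h^4 + 3.61*h^3 + 0.03*h^2 - 9.41*h - 3.7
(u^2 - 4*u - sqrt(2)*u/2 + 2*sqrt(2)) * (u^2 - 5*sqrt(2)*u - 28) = u^4 - 11*sqrt(2)*u^3/2 - 4*u^3 - 23*u^2 + 22*sqrt(2)*u^2 + 14*sqrt(2)*u + 92*u - 56*sqrt(2)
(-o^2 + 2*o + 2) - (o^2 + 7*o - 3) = -2*o^2 - 5*o + 5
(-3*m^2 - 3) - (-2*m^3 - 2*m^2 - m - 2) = 2*m^3 - m^2 + m - 1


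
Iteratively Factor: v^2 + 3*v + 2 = (v + 2)*(v + 1)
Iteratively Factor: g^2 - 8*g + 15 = (g - 5)*(g - 3)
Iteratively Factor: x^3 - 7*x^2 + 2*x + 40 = (x - 5)*(x^2 - 2*x - 8) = (x - 5)*(x - 4)*(x + 2)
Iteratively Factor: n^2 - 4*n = (n)*(n - 4)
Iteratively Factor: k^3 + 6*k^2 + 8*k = (k)*(k^2 + 6*k + 8) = k*(k + 2)*(k + 4)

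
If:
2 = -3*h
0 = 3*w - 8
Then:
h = -2/3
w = 8/3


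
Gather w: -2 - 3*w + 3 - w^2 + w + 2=-w^2 - 2*w + 3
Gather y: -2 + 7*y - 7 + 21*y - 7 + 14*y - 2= 42*y - 18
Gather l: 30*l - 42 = 30*l - 42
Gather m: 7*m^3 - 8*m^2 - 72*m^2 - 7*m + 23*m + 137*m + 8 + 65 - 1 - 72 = 7*m^3 - 80*m^2 + 153*m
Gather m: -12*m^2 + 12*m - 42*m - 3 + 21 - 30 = -12*m^2 - 30*m - 12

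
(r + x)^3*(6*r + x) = 6*r^4 + 19*r^3*x + 21*r^2*x^2 + 9*r*x^3 + x^4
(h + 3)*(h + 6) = h^2 + 9*h + 18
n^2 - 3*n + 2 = (n - 2)*(n - 1)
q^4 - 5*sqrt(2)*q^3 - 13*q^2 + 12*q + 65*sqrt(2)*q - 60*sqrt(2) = (q - 3)*(q - 1)*(q + 4)*(q - 5*sqrt(2))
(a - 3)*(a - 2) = a^2 - 5*a + 6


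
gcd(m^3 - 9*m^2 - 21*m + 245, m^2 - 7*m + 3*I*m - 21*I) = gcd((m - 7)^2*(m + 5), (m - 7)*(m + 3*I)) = m - 7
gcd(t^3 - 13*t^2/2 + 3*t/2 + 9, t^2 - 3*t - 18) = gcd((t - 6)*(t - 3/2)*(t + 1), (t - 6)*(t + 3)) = t - 6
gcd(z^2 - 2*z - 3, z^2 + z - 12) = z - 3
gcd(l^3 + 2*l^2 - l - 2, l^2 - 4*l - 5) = l + 1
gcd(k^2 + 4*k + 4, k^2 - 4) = k + 2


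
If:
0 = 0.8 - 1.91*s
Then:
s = 0.42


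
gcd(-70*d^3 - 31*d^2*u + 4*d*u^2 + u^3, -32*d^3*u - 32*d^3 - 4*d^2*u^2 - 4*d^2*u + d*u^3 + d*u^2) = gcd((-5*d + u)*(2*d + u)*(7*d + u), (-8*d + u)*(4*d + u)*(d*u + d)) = 1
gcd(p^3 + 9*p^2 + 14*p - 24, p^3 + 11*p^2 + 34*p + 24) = p^2 + 10*p + 24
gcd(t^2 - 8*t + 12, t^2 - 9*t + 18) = t - 6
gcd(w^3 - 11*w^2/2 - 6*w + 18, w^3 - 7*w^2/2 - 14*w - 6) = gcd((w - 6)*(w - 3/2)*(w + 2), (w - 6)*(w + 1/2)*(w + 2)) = w^2 - 4*w - 12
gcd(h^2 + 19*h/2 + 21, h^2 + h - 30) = h + 6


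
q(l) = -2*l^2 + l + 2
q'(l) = 1 - 4*l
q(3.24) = -15.76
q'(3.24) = -11.96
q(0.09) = 2.07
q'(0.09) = 0.64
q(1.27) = 0.04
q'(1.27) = -4.08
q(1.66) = -1.85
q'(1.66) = -5.64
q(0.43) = 2.06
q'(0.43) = -0.72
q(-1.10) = -1.52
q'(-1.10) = 5.40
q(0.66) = 1.79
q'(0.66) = -1.64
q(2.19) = -5.40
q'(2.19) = -7.76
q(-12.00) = -298.00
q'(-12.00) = 49.00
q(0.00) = 2.00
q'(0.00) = 1.00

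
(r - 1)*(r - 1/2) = r^2 - 3*r/2 + 1/2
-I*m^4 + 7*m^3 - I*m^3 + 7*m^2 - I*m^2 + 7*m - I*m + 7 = (m + 1)*(m - I)*(m + 7*I)*(-I*m + 1)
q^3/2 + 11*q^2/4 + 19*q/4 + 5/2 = (q/2 + 1)*(q + 1)*(q + 5/2)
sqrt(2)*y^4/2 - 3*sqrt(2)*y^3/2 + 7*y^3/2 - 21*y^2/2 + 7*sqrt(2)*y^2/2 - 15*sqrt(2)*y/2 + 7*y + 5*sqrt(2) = (y - 2)*(y - 1)*(y + 5*sqrt(2)/2)*(sqrt(2)*y/2 + 1)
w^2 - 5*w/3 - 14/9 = (w - 7/3)*(w + 2/3)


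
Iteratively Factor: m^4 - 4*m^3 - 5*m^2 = (m + 1)*(m^3 - 5*m^2) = m*(m + 1)*(m^2 - 5*m) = m*(m - 5)*(m + 1)*(m)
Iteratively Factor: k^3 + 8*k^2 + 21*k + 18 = (k + 3)*(k^2 + 5*k + 6) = (k + 2)*(k + 3)*(k + 3)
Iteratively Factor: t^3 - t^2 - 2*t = (t + 1)*(t^2 - 2*t) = (t - 2)*(t + 1)*(t)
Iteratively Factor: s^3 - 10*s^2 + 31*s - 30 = (s - 5)*(s^2 - 5*s + 6) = (s - 5)*(s - 2)*(s - 3)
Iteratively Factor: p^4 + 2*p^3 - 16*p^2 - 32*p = (p + 2)*(p^3 - 16*p) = (p + 2)*(p + 4)*(p^2 - 4*p) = (p - 4)*(p + 2)*(p + 4)*(p)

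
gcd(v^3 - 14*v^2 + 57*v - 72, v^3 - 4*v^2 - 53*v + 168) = v^2 - 11*v + 24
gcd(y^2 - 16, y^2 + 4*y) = y + 4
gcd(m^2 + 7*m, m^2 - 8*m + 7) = 1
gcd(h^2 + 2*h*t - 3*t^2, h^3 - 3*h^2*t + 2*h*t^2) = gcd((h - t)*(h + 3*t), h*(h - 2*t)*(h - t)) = -h + t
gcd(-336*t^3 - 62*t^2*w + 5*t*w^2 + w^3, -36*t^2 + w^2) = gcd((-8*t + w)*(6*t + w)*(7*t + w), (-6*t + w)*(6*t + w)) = 6*t + w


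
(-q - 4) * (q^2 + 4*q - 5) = -q^3 - 8*q^2 - 11*q + 20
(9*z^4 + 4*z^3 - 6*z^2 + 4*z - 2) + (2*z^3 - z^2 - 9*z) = 9*z^4 + 6*z^3 - 7*z^2 - 5*z - 2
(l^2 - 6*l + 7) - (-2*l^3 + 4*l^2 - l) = 2*l^3 - 3*l^2 - 5*l + 7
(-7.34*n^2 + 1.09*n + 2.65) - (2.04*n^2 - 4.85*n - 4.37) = -9.38*n^2 + 5.94*n + 7.02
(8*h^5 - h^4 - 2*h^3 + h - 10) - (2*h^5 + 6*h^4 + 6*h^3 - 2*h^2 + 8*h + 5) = 6*h^5 - 7*h^4 - 8*h^3 + 2*h^2 - 7*h - 15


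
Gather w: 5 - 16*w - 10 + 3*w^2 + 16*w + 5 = 3*w^2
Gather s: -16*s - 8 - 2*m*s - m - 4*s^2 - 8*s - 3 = -m - 4*s^2 + s*(-2*m - 24) - 11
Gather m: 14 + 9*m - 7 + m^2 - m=m^2 + 8*m + 7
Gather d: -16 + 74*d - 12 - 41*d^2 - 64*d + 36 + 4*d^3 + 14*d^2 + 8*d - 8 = 4*d^3 - 27*d^2 + 18*d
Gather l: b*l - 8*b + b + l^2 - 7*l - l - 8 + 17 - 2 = -7*b + l^2 + l*(b - 8) + 7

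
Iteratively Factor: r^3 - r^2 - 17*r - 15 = (r + 3)*(r^2 - 4*r - 5) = (r - 5)*(r + 3)*(r + 1)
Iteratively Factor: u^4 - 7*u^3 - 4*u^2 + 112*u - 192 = (u - 4)*(u^3 - 3*u^2 - 16*u + 48) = (u - 4)*(u - 3)*(u^2 - 16) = (u - 4)^2*(u - 3)*(u + 4)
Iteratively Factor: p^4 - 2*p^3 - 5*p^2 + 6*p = (p + 2)*(p^3 - 4*p^2 + 3*p) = (p - 1)*(p + 2)*(p^2 - 3*p) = p*(p - 1)*(p + 2)*(p - 3)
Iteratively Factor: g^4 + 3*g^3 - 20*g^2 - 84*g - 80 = (g - 5)*(g^3 + 8*g^2 + 20*g + 16) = (g - 5)*(g + 2)*(g^2 + 6*g + 8) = (g - 5)*(g + 2)*(g + 4)*(g + 2)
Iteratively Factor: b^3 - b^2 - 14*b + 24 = (b + 4)*(b^2 - 5*b + 6) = (b - 3)*(b + 4)*(b - 2)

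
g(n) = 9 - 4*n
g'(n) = -4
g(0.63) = 6.48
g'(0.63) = -4.00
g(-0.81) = 12.24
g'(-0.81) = -4.00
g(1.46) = 3.16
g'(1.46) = -4.00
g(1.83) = 1.68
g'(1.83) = -4.00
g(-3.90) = 24.60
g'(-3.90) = -4.00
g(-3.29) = 22.16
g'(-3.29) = -4.00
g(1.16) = 4.36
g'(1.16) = -4.00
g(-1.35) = 14.40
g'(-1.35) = -4.00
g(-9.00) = 45.00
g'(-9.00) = -4.00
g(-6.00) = 33.00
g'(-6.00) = -4.00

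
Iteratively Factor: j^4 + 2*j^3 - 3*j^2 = (j)*(j^3 + 2*j^2 - 3*j) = j^2*(j^2 + 2*j - 3) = j^2*(j + 3)*(j - 1)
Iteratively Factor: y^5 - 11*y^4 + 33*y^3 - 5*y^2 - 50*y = (y)*(y^4 - 11*y^3 + 33*y^2 - 5*y - 50) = y*(y - 5)*(y^3 - 6*y^2 + 3*y + 10) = y*(y - 5)*(y - 2)*(y^2 - 4*y - 5) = y*(y - 5)^2*(y - 2)*(y + 1)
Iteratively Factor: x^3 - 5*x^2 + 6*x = (x)*(x^2 - 5*x + 6) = x*(x - 3)*(x - 2)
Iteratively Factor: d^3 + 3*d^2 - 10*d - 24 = (d - 3)*(d^2 + 6*d + 8) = (d - 3)*(d + 4)*(d + 2)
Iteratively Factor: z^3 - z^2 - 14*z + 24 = (z + 4)*(z^2 - 5*z + 6) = (z - 2)*(z + 4)*(z - 3)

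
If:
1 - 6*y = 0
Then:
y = 1/6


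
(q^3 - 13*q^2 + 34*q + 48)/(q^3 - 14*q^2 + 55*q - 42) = (q^2 - 7*q - 8)/(q^2 - 8*q + 7)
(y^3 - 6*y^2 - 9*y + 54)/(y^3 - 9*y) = (y - 6)/y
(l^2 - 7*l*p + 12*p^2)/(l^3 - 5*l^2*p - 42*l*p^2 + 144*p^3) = (-l + 4*p)/(-l^2 + 2*l*p + 48*p^2)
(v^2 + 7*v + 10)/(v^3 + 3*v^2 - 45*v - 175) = (v + 2)/(v^2 - 2*v - 35)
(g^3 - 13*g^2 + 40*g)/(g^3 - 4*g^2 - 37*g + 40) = g*(g - 5)/(g^2 + 4*g - 5)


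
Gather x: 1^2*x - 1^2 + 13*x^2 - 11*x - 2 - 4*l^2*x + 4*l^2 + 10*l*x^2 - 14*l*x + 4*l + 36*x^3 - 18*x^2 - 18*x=4*l^2 + 4*l + 36*x^3 + x^2*(10*l - 5) + x*(-4*l^2 - 14*l - 28) - 3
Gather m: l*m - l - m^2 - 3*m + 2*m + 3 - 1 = -l - m^2 + m*(l - 1) + 2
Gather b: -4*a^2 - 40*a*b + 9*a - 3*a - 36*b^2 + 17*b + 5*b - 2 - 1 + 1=-4*a^2 + 6*a - 36*b^2 + b*(22 - 40*a) - 2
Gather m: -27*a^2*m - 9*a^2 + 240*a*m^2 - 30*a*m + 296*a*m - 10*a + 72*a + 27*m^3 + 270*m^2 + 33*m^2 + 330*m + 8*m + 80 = -9*a^2 + 62*a + 27*m^3 + m^2*(240*a + 303) + m*(-27*a^2 + 266*a + 338) + 80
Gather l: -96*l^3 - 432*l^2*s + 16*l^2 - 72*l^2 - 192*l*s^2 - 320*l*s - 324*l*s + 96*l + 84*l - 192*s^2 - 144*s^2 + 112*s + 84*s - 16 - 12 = -96*l^3 + l^2*(-432*s - 56) + l*(-192*s^2 - 644*s + 180) - 336*s^2 + 196*s - 28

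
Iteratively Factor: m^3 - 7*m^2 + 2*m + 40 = (m + 2)*(m^2 - 9*m + 20) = (m - 5)*(m + 2)*(m - 4)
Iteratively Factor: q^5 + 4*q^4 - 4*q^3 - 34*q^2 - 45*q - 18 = (q + 1)*(q^4 + 3*q^3 - 7*q^2 - 27*q - 18) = (q + 1)^2*(q^3 + 2*q^2 - 9*q - 18) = (q + 1)^2*(q + 2)*(q^2 - 9) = (q - 3)*(q + 1)^2*(q + 2)*(q + 3)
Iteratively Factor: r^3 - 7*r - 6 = (r + 2)*(r^2 - 2*r - 3) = (r + 1)*(r + 2)*(r - 3)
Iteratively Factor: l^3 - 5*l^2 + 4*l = (l - 1)*(l^2 - 4*l) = l*(l - 1)*(l - 4)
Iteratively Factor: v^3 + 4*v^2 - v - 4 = (v + 1)*(v^2 + 3*v - 4) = (v - 1)*(v + 1)*(v + 4)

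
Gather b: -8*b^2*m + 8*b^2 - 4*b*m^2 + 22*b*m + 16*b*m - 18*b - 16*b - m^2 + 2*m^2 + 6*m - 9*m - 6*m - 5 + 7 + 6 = b^2*(8 - 8*m) + b*(-4*m^2 + 38*m - 34) + m^2 - 9*m + 8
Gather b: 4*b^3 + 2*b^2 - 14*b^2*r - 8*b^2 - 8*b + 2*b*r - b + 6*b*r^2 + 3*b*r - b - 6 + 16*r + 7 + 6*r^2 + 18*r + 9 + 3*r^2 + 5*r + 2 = 4*b^3 + b^2*(-14*r - 6) + b*(6*r^2 + 5*r - 10) + 9*r^2 + 39*r + 12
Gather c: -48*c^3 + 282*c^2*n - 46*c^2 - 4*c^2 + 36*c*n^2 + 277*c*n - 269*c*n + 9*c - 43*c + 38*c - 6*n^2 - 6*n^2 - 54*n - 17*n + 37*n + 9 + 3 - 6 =-48*c^3 + c^2*(282*n - 50) + c*(36*n^2 + 8*n + 4) - 12*n^2 - 34*n + 6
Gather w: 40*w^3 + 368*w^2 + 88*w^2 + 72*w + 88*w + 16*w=40*w^3 + 456*w^2 + 176*w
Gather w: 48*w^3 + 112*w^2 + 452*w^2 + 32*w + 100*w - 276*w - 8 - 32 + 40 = 48*w^3 + 564*w^2 - 144*w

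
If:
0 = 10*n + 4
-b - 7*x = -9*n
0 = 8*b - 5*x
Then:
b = -18/61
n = -2/5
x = -144/305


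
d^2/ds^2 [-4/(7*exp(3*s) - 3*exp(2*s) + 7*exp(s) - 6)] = 4*(-2*(21*exp(2*s) - 6*exp(s) + 7)^2*exp(s) + (63*exp(2*s) - 12*exp(s) + 7)*(7*exp(3*s) - 3*exp(2*s) + 7*exp(s) - 6))*exp(s)/(7*exp(3*s) - 3*exp(2*s) + 7*exp(s) - 6)^3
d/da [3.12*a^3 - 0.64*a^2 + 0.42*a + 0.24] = 9.36*a^2 - 1.28*a + 0.42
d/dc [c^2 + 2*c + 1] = 2*c + 2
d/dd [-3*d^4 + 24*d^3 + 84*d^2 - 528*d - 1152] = -12*d^3 + 72*d^2 + 168*d - 528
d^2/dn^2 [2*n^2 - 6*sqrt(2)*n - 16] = 4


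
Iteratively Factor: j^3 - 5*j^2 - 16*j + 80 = (j - 4)*(j^2 - j - 20) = (j - 4)*(j + 4)*(j - 5)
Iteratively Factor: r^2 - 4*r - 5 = (r + 1)*(r - 5)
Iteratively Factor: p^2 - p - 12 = (p - 4)*(p + 3)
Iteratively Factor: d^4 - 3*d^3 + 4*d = (d - 2)*(d^3 - d^2 - 2*d) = (d - 2)*(d + 1)*(d^2 - 2*d) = d*(d - 2)*(d + 1)*(d - 2)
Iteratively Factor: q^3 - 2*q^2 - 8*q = (q + 2)*(q^2 - 4*q) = q*(q + 2)*(q - 4)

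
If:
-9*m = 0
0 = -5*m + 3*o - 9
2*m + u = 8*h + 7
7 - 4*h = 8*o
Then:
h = -17/4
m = 0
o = 3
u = -27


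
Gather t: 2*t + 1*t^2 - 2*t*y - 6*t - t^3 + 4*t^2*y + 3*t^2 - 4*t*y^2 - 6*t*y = -t^3 + t^2*(4*y + 4) + t*(-4*y^2 - 8*y - 4)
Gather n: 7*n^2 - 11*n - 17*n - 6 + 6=7*n^2 - 28*n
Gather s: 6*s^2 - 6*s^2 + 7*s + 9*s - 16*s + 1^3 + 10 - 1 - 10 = 0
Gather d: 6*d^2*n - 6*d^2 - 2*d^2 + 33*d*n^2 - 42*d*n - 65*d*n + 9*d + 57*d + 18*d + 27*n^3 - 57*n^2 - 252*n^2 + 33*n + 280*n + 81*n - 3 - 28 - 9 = d^2*(6*n - 8) + d*(33*n^2 - 107*n + 84) + 27*n^3 - 309*n^2 + 394*n - 40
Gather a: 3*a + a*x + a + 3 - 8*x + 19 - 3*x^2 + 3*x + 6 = a*(x + 4) - 3*x^2 - 5*x + 28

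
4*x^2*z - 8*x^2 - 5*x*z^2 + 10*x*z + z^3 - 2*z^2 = (-4*x + z)*(-x + z)*(z - 2)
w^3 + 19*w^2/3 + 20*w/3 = w*(w + 4/3)*(w + 5)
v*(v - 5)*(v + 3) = v^3 - 2*v^2 - 15*v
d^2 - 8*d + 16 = (d - 4)^2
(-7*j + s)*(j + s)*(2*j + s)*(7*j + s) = -98*j^4 - 147*j^3*s - 47*j^2*s^2 + 3*j*s^3 + s^4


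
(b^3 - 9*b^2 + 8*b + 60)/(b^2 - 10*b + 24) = (b^2 - 3*b - 10)/(b - 4)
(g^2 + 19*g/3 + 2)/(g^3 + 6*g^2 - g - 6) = (g + 1/3)/(g^2 - 1)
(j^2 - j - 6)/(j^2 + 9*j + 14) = (j - 3)/(j + 7)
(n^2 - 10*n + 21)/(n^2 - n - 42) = (n - 3)/(n + 6)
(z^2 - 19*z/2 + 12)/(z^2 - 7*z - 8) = (z - 3/2)/(z + 1)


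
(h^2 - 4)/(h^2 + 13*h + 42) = (h^2 - 4)/(h^2 + 13*h + 42)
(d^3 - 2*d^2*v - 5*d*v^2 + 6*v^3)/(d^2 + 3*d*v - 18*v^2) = (d^2 + d*v - 2*v^2)/(d + 6*v)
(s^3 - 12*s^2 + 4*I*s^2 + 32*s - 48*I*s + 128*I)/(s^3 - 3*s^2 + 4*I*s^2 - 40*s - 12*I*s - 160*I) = (s - 4)/(s + 5)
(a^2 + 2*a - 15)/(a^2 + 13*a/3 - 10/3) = 3*(a - 3)/(3*a - 2)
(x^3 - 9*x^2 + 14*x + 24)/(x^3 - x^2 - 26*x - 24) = (x - 4)/(x + 4)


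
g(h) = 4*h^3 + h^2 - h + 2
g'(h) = 12*h^2 + 2*h - 1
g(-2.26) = -36.81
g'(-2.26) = 55.77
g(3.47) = 177.70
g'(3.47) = 150.43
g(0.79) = 3.81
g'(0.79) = 8.07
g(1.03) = 6.40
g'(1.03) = 13.79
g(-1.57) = -9.44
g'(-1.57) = 25.44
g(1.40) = 13.54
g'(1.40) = 25.32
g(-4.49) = -335.43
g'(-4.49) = 231.94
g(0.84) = 4.24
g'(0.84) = 9.15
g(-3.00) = -94.00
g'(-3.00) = 101.00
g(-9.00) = -2824.00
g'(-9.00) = 953.00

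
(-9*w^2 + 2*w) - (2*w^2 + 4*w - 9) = -11*w^2 - 2*w + 9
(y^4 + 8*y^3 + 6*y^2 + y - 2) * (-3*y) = -3*y^5 - 24*y^4 - 18*y^3 - 3*y^2 + 6*y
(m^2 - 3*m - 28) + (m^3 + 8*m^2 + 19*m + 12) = m^3 + 9*m^2 + 16*m - 16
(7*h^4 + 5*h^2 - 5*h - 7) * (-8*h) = -56*h^5 - 40*h^3 + 40*h^2 + 56*h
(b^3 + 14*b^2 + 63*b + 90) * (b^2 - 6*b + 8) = b^5 + 8*b^4 - 13*b^3 - 176*b^2 - 36*b + 720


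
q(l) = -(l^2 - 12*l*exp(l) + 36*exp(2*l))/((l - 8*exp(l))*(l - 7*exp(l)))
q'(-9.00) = 0.00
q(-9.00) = -1.00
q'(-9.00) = 0.00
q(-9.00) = -1.00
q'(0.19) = 0.03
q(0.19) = -0.64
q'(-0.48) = 0.08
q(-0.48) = -0.67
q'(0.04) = 0.04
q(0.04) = -0.64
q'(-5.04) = 0.00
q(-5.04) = -1.00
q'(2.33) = -0.01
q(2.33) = -0.63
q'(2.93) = -0.00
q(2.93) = -0.64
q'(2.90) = -0.00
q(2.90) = -0.64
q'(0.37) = 0.02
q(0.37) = -0.63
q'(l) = -(-12*l*exp(l) + 2*l + 72*exp(2*l) - 12*exp(l))/((l - 8*exp(l))*(l - 7*exp(l))) - (7*exp(l) - 1)*(l^2 - 12*l*exp(l) + 36*exp(2*l))/((l - 8*exp(l))*(l - 7*exp(l))^2) - (8*exp(l) - 1)*(l^2 - 12*l*exp(l) + 36*exp(2*l))/((l - 8*exp(l))^2*(l - 7*exp(l)))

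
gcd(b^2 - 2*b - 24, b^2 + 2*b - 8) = b + 4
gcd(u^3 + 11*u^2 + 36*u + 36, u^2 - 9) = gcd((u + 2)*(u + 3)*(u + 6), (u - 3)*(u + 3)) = u + 3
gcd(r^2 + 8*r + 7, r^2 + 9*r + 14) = r + 7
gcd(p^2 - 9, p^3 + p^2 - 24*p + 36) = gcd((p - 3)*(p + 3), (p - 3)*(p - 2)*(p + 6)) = p - 3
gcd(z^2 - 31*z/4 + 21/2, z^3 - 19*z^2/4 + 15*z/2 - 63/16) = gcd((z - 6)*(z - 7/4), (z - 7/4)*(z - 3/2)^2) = z - 7/4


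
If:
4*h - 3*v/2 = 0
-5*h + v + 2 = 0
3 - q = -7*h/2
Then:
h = 6/7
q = 6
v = 16/7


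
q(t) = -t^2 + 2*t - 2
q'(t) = 2 - 2*t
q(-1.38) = -6.66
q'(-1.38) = 4.76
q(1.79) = -1.62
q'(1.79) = -1.58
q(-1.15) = -5.62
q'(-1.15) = 4.30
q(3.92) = -9.53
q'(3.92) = -5.84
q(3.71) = -8.34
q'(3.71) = -5.42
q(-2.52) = -13.39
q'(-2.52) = 7.04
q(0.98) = -1.00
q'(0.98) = 0.04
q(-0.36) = -2.85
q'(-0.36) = 2.72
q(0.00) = -2.00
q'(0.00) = 2.00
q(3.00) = -5.00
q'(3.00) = -4.00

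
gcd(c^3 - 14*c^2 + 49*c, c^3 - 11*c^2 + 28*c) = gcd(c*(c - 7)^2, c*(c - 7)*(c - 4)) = c^2 - 7*c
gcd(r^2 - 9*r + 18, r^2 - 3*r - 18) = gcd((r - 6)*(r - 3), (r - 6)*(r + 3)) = r - 6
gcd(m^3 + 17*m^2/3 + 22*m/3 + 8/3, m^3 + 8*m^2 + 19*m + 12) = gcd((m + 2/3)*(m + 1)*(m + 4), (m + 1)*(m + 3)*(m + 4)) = m^2 + 5*m + 4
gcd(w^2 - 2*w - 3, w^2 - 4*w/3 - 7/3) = w + 1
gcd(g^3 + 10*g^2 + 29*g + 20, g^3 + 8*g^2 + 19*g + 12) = g^2 + 5*g + 4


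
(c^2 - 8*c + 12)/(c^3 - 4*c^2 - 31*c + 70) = (c - 6)/(c^2 - 2*c - 35)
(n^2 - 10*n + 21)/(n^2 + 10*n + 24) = (n^2 - 10*n + 21)/(n^2 + 10*n + 24)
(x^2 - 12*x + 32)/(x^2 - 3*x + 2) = (x^2 - 12*x + 32)/(x^2 - 3*x + 2)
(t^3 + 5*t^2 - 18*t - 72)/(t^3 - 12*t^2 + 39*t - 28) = (t^2 + 9*t + 18)/(t^2 - 8*t + 7)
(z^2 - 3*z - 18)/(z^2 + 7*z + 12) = (z - 6)/(z + 4)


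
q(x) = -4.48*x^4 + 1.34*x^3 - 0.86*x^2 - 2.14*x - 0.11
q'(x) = -17.92*x^3 + 4.02*x^2 - 1.72*x - 2.14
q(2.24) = -106.95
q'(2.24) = -187.23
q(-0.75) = -0.97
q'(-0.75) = 8.97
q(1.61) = -30.29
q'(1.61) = -69.27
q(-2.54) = -208.65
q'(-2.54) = 321.82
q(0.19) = -0.54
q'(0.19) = -2.44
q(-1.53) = -28.20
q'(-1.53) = 74.08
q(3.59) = -701.02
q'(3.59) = -785.63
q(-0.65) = -0.25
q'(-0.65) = 5.60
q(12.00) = -90731.39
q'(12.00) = -30409.66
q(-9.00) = -30420.65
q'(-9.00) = 13402.64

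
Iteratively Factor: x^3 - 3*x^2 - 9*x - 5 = (x - 5)*(x^2 + 2*x + 1) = (x - 5)*(x + 1)*(x + 1)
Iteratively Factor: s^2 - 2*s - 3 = (s + 1)*(s - 3)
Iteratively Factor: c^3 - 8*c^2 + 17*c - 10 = (c - 5)*(c^2 - 3*c + 2) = (c - 5)*(c - 1)*(c - 2)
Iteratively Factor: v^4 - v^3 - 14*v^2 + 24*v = (v + 4)*(v^3 - 5*v^2 + 6*v) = (v - 2)*(v + 4)*(v^2 - 3*v) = v*(v - 2)*(v + 4)*(v - 3)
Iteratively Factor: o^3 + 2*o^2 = (o)*(o^2 + 2*o) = o^2*(o + 2)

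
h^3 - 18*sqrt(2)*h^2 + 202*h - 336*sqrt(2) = (h - 8*sqrt(2))*(h - 7*sqrt(2))*(h - 3*sqrt(2))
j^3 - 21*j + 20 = (j - 4)*(j - 1)*(j + 5)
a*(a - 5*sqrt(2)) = a^2 - 5*sqrt(2)*a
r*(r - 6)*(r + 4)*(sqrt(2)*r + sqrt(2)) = sqrt(2)*r^4 - sqrt(2)*r^3 - 26*sqrt(2)*r^2 - 24*sqrt(2)*r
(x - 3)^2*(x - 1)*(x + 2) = x^4 - 5*x^3 + x^2 + 21*x - 18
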